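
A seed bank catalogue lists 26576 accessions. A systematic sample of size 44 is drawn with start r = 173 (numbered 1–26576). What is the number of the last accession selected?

k = 26576/44 = 604
44th selection = r + (44−1)·k = 173 + 43×604 = 173 + 25972 = 26145

26145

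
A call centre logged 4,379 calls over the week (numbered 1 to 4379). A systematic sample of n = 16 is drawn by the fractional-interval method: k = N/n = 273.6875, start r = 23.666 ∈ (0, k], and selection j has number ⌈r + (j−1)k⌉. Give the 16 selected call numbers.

j=1: r + 0k = 23.666 → ⌈·⌉ = 24
j=2: r + 1k = 297.3535 → ⌈·⌉ = 298
j=3: r + 2k = 571.041 → ⌈·⌉ = 572
j=4: r + 3k = 844.7285 → ⌈·⌉ = 845
j=5: r + 4k = 1118.416 → ⌈·⌉ = 1119
j=6: r + 5k = 1392.1035 → ⌈·⌉ = 1393
j=7: r + 6k = 1665.791 → ⌈·⌉ = 1666
j=8: r + 7k = 1939.4785 → ⌈·⌉ = 1940
j=9: r + 8k = 2213.166 → ⌈·⌉ = 2214
j=10: r + 9k = 2486.8535 → ⌈·⌉ = 2487
j=11: r + 10k = 2760.541 → ⌈·⌉ = 2761
j=12: r + 11k = 3034.2285 → ⌈·⌉ = 3035
j=13: r + 12k = 3307.916 → ⌈·⌉ = 3308
j=14: r + 13k = 3581.6035 → ⌈·⌉ = 3582
j=15: r + 14k = 3855.291 → ⌈·⌉ = 3856
j=16: r + 15k = 4128.9785 → ⌈·⌉ = 4129

24, 298, 572, 845, 1119, 1393, 1666, 1940, 2214, 2487, 2761, 3035, 3308, 3582, 3856, 4129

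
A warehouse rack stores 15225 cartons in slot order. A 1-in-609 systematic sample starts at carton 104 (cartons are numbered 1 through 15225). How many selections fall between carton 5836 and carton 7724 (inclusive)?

k = 609
First selection ≥ 5836: 104 + ⌈(5836−104)/609⌉·609 = 104 + 10×609 = 6194
Last selection ≤ 7724: 104 + ⌊(7724−104)/609⌋·609 = 104 + 12×609 = 7412
Count = 12 − 10 + 1 = 3

3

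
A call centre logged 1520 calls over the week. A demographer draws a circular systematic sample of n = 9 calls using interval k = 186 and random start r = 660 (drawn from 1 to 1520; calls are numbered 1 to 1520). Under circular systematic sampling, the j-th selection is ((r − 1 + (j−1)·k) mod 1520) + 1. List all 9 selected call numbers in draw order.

660, 846, 1032, 1218, 1404, 70, 256, 442, 628

Selection 1: 660
Selection 2: 660 + 186 = 846
Selection 3: 846 + 186 = 1032
Selection 4: 1032 + 186 = 1218
Selection 5: 1218 + 186 = 1404
Selection 6: 1404 + 186 = 1590 → 1590 − 1520 = 70
Selection 7: 70 + 186 = 256
Selection 8: 256 + 186 = 442
Selection 9: 442 + 186 = 628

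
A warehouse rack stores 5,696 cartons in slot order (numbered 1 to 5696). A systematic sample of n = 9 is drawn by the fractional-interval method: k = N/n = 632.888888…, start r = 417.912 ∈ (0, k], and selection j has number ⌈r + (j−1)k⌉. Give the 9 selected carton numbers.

418, 1051, 1684, 2317, 2950, 3583, 4216, 4849, 5482

j=1: r + 0k = 417.912 → ⌈·⌉ = 418
j=2: r + 1k = 1050.800888… → ⌈·⌉ = 1051
j=3: r + 2k = 1683.689777… → ⌈·⌉ = 1684
j=4: r + 3k = 2316.578666… → ⌈·⌉ = 2317
j=5: r + 4k = 2949.467555… → ⌈·⌉ = 2950
j=6: r + 5k = 3582.356444… → ⌈·⌉ = 3583
j=7: r + 6k = 4215.245333… → ⌈·⌉ = 4216
j=8: r + 7k = 4848.134222… → ⌈·⌉ = 4849
j=9: r + 8k = 5481.023111… → ⌈·⌉ = 5482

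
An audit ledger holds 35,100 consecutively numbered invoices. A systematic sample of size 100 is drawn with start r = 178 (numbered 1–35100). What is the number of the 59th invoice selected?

20536

k = 35100/100 = 351
59th selection = r + (59−1)·k = 178 + 58×351 = 178 + 20358 = 20536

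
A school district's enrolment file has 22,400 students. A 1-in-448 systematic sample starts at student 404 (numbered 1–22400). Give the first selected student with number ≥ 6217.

6228

k = 448
Steps past start: ⌈(6217 − 404)/448⌉ = ⌈5813/448⌉ = 13
Selected student: 404 + 13×448 = 6228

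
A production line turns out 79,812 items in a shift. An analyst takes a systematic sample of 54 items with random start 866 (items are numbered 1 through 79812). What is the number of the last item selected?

79200

k = 79812/54 = 1478
54th selection = r + (54−1)·k = 866 + 53×1478 = 866 + 78334 = 79200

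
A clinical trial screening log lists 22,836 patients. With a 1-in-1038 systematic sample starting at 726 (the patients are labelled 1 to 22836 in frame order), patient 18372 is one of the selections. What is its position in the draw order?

k = 1038
position = (18372 − 726)/1038 + 1 = 17646/1038 + 1 = 17 + 1 = 18

18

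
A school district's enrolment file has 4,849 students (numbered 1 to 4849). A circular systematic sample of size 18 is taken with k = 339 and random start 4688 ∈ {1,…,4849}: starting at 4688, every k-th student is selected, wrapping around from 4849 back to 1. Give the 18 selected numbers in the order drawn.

Selection 1: 4688
Selection 2: 4688 + 339 = 5027 → 5027 − 4849 = 178
Selection 3: 178 + 339 = 517
Selection 4: 517 + 339 = 856
Selection 5: 856 + 339 = 1195
Selection 6: 1195 + 339 = 1534
Selection 7: 1534 + 339 = 1873
Selection 8: 1873 + 339 = 2212
Selection 9: 2212 + 339 = 2551
Selection 10: 2551 + 339 = 2890
Selection 11: 2890 + 339 = 3229
Selection 12: 3229 + 339 = 3568
Selection 13: 3568 + 339 = 3907
Selection 14: 3907 + 339 = 4246
Selection 15: 4246 + 339 = 4585
Selection 16: 4585 + 339 = 4924 → 4924 − 4849 = 75
Selection 17: 75 + 339 = 414
Selection 18: 414 + 339 = 753

4688, 178, 517, 856, 1195, 1534, 1873, 2212, 2551, 2890, 3229, 3568, 3907, 4246, 4585, 75, 414, 753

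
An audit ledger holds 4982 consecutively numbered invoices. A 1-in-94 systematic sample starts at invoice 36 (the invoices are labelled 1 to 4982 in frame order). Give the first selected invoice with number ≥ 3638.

k = 94
Steps past start: ⌈(3638 − 36)/94⌉ = ⌈3602/94⌉ = 39
Selected invoice: 36 + 39×94 = 3702

3702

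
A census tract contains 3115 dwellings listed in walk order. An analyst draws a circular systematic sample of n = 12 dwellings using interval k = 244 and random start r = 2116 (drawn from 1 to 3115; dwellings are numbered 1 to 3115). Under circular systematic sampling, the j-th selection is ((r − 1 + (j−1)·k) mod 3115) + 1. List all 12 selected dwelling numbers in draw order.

2116, 2360, 2604, 2848, 3092, 221, 465, 709, 953, 1197, 1441, 1685

Selection 1: 2116
Selection 2: 2116 + 244 = 2360
Selection 3: 2360 + 244 = 2604
Selection 4: 2604 + 244 = 2848
Selection 5: 2848 + 244 = 3092
Selection 6: 3092 + 244 = 3336 → 3336 − 3115 = 221
Selection 7: 221 + 244 = 465
Selection 8: 465 + 244 = 709
Selection 9: 709 + 244 = 953
Selection 10: 953 + 244 = 1197
Selection 11: 1197 + 244 = 1441
Selection 12: 1441 + 244 = 1685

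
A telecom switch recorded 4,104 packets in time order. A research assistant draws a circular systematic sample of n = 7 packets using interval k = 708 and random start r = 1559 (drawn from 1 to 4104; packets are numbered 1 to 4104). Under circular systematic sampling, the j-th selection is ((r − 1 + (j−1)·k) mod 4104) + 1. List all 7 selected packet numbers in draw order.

1559, 2267, 2975, 3683, 287, 995, 1703

Selection 1: 1559
Selection 2: 1559 + 708 = 2267
Selection 3: 2267 + 708 = 2975
Selection 4: 2975 + 708 = 3683
Selection 5: 3683 + 708 = 4391 → 4391 − 4104 = 287
Selection 6: 287 + 708 = 995
Selection 7: 995 + 708 = 1703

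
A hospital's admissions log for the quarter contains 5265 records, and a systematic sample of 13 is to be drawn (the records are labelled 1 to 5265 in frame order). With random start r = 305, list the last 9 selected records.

k = N/n = 5265/13 = 405
5th selection = 305 + 4×405 = 1925
6th: 1925 + 405 = 2330
7th: 2330 + 405 = 2735
8th: 2735 + 405 = 3140
9th: 3140 + 405 = 3545
10th: 3545 + 405 = 3950
11th: 3950 + 405 = 4355
12th: 4355 + 405 = 4760
13th: 4760 + 405 = 5165

1925, 2330, 2735, 3140, 3545, 3950, 4355, 4760, 5165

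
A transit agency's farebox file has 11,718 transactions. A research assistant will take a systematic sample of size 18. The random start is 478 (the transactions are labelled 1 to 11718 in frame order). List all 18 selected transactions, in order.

k = N/n = 11718/18 = 651
transaction 1: 478
transaction 2: 478 + 651 = 1129
transaction 3: 1129 + 651 = 1780
transaction 4: 1780 + 651 = 2431
transaction 5: 2431 + 651 = 3082
transaction 6: 3082 + 651 = 3733
transaction 7: 3733 + 651 = 4384
transaction 8: 4384 + 651 = 5035
transaction 9: 5035 + 651 = 5686
transaction 10: 5686 + 651 = 6337
transaction 11: 6337 + 651 = 6988
transaction 12: 6988 + 651 = 7639
transaction 13: 7639 + 651 = 8290
transaction 14: 8290 + 651 = 8941
transaction 15: 8941 + 651 = 9592
transaction 16: 9592 + 651 = 10243
transaction 17: 10243 + 651 = 10894
transaction 18: 10894 + 651 = 11545

478, 1129, 1780, 2431, 3082, 3733, 4384, 5035, 5686, 6337, 6988, 7639, 8290, 8941, 9592, 10243, 10894, 11545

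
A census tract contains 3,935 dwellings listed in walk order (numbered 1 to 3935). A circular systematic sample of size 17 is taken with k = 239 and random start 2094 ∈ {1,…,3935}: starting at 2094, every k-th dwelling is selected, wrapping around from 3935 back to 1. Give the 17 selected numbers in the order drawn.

2094, 2333, 2572, 2811, 3050, 3289, 3528, 3767, 71, 310, 549, 788, 1027, 1266, 1505, 1744, 1983

Selection 1: 2094
Selection 2: 2094 + 239 = 2333
Selection 3: 2333 + 239 = 2572
Selection 4: 2572 + 239 = 2811
Selection 5: 2811 + 239 = 3050
Selection 6: 3050 + 239 = 3289
Selection 7: 3289 + 239 = 3528
Selection 8: 3528 + 239 = 3767
Selection 9: 3767 + 239 = 4006 → 4006 − 3935 = 71
Selection 10: 71 + 239 = 310
Selection 11: 310 + 239 = 549
Selection 12: 549 + 239 = 788
Selection 13: 788 + 239 = 1027
Selection 14: 1027 + 239 = 1266
Selection 15: 1266 + 239 = 1505
Selection 16: 1505 + 239 = 1744
Selection 17: 1744 + 239 = 1983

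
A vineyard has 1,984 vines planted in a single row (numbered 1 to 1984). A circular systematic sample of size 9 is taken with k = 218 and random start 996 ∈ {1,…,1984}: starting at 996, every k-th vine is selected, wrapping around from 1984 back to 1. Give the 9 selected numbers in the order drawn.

Selection 1: 996
Selection 2: 996 + 218 = 1214
Selection 3: 1214 + 218 = 1432
Selection 4: 1432 + 218 = 1650
Selection 5: 1650 + 218 = 1868
Selection 6: 1868 + 218 = 2086 → 2086 − 1984 = 102
Selection 7: 102 + 218 = 320
Selection 8: 320 + 218 = 538
Selection 9: 538 + 218 = 756

996, 1214, 1432, 1650, 1868, 102, 320, 538, 756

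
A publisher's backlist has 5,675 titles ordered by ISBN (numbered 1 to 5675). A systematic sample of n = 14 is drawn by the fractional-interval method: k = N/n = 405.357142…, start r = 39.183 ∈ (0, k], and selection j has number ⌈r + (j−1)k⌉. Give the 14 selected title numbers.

40, 445, 850, 1256, 1661, 2066, 2472, 2877, 3283, 3688, 4093, 4499, 4904, 5309

j=1: r + 0k = 39.183 → ⌈·⌉ = 40
j=2: r + 1k = 444.540142… → ⌈·⌉ = 445
j=3: r + 2k = 849.897285… → ⌈·⌉ = 850
j=4: r + 3k = 1255.254428… → ⌈·⌉ = 1256
j=5: r + 4k = 1660.611571… → ⌈·⌉ = 1661
j=6: r + 5k = 2065.968714… → ⌈·⌉ = 2066
j=7: r + 6k = 2471.325857… → ⌈·⌉ = 2472
j=8: r + 7k = 2876.683 → ⌈·⌉ = 2877
j=9: r + 8k = 3282.040142… → ⌈·⌉ = 3283
j=10: r + 9k = 3687.397285… → ⌈·⌉ = 3688
j=11: r + 10k = 4092.754428… → ⌈·⌉ = 4093
j=12: r + 11k = 4498.111571… → ⌈·⌉ = 4499
j=13: r + 12k = 4903.468714… → ⌈·⌉ = 4904
j=14: r + 13k = 5308.825857… → ⌈·⌉ = 5309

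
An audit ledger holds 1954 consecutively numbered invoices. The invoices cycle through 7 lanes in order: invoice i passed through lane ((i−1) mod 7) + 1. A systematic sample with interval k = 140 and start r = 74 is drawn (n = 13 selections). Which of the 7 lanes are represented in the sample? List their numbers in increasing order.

Consecutive selections differ by k = 140, so their lane numbers differ by 140 mod 7 = 0.
gcd(140, 7) = 7, so the sample visits 7/7 = 1 distinct residues mod 7.
Start 74 is lane 4; the lanes hit are 4.

4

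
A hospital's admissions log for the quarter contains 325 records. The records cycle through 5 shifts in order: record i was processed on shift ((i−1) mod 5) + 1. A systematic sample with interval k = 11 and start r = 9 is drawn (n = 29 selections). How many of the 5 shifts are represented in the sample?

Consecutive selections differ by k = 11, so their shift numbers differ by 11 mod 5 = 1.
gcd(11, 5) = 1, so the sample visits 5/1 = 5 distinct residues mod 5.
Start 9 is shift 4; the shifts hit are 1, 2, 3, 4, 5.

5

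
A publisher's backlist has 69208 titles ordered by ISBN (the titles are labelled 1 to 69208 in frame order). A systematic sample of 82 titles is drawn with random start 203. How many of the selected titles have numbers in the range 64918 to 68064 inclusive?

4

k = 69208/82 = 844
First selection ≥ 64918: 203 + ⌈(64918−203)/844⌉·844 = 203 + 77×844 = 65191
Last selection ≤ 68064: 203 + ⌊(68064−203)/844⌋·844 = 203 + 80×844 = 67723
Count = 80 − 77 + 1 = 4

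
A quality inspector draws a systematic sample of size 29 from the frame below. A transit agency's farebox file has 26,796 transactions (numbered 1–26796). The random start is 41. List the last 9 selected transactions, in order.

k = N/n = 26796/29 = 924
21st selection = 41 + 20×924 = 18521
22nd: 18521 + 924 = 19445
23rd: 19445 + 924 = 20369
24th: 20369 + 924 = 21293
25th: 21293 + 924 = 22217
26th: 22217 + 924 = 23141
27th: 23141 + 924 = 24065
28th: 24065 + 924 = 24989
29th: 24989 + 924 = 25913

18521, 19445, 20369, 21293, 22217, 23141, 24065, 24989, 25913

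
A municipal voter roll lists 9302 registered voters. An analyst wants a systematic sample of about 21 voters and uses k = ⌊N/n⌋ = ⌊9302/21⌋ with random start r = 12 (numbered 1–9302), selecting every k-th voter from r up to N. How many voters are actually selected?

22

k = ⌊9302/21⌋ = 442
Achieved size = ⌊(9302 − 12)/442⌋ + 1 = ⌊9290/442⌋ + 1 = 21 + 1 = 22
(last selection: 12 + 21×442 = 9294 ≤ 9302; next would be 9736 > 9302)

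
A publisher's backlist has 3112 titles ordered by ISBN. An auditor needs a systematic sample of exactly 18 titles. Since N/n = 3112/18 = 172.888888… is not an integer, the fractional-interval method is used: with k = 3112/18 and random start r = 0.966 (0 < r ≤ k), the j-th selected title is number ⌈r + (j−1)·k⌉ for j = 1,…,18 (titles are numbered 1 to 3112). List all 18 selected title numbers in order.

1, 174, 347, 520, 693, 866, 1039, 1212, 1385, 1557, 1730, 1903, 2076, 2249, 2422, 2595, 2768, 2941

j=1: r + 0k = 0.966 → ⌈·⌉ = 1
j=2: r + 1k = 173.854888… → ⌈·⌉ = 174
j=3: r + 2k = 346.743777… → ⌈·⌉ = 347
j=4: r + 3k = 519.632666… → ⌈·⌉ = 520
j=5: r + 4k = 692.521555… → ⌈·⌉ = 693
j=6: r + 5k = 865.410444… → ⌈·⌉ = 866
j=7: r + 6k = 1038.299333… → ⌈·⌉ = 1039
j=8: r + 7k = 1211.188222… → ⌈·⌉ = 1212
j=9: r + 8k = 1384.077111… → ⌈·⌉ = 1385
j=10: r + 9k = 1556.966 → ⌈·⌉ = 1557
j=11: r + 10k = 1729.854888… → ⌈·⌉ = 1730
j=12: r + 11k = 1902.743777… → ⌈·⌉ = 1903
j=13: r + 12k = 2075.632666… → ⌈·⌉ = 2076
j=14: r + 13k = 2248.521555… → ⌈·⌉ = 2249
j=15: r + 14k = 2421.410444… → ⌈·⌉ = 2422
j=16: r + 15k = 2594.299333… → ⌈·⌉ = 2595
j=17: r + 16k = 2767.188222… → ⌈·⌉ = 2768
j=18: r + 17k = 2940.077111… → ⌈·⌉ = 2941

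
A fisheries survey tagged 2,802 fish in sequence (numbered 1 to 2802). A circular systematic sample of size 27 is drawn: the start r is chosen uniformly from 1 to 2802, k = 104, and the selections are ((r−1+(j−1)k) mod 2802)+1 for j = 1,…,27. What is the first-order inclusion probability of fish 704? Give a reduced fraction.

For each position j, as r ranges over 1…2802 the j-th selection hits every fish exactly once, so fish 704 is selected for exactly 27 of the 2802 starts.
Inclusion probability = 27/2802 = 9/934.

9/934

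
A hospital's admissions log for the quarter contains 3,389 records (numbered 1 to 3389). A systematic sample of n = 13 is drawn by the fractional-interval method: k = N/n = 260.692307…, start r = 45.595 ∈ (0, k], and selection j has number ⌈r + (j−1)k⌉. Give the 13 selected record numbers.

j=1: r + 0k = 45.595 → ⌈·⌉ = 46
j=2: r + 1k = 306.287307… → ⌈·⌉ = 307
j=3: r + 2k = 566.979615… → ⌈·⌉ = 567
j=4: r + 3k = 827.671923… → ⌈·⌉ = 828
j=5: r + 4k = 1088.364230… → ⌈·⌉ = 1089
j=6: r + 5k = 1349.056538… → ⌈·⌉ = 1350
j=7: r + 6k = 1609.748846… → ⌈·⌉ = 1610
j=8: r + 7k = 1870.441153… → ⌈·⌉ = 1871
j=9: r + 8k = 2131.133461… → ⌈·⌉ = 2132
j=10: r + 9k = 2391.825769… → ⌈·⌉ = 2392
j=11: r + 10k = 2652.518076… → ⌈·⌉ = 2653
j=12: r + 11k = 2913.210384… → ⌈·⌉ = 2914
j=13: r + 12k = 3173.902692… → ⌈·⌉ = 3174

46, 307, 567, 828, 1089, 1350, 1610, 1871, 2132, 2392, 2653, 2914, 3174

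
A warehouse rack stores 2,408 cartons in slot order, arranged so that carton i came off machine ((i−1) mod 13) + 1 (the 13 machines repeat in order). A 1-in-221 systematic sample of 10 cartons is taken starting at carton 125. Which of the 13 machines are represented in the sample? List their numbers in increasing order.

8

Consecutive selections differ by k = 221, so their machine numbers differ by 221 mod 13 = 0.
gcd(221, 13) = 13, so the sample visits 13/13 = 1 distinct residues mod 13.
Start 125 is machine 8; the machines hit are 8.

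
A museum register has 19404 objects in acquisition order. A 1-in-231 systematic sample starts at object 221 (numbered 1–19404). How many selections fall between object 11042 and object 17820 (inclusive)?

30

k = 231
First selection ≥ 11042: 221 + ⌈(11042−221)/231⌉·231 = 221 + 47×231 = 11078
Last selection ≤ 17820: 221 + ⌊(17820−221)/231⌋·231 = 221 + 76×231 = 17777
Count = 76 − 47 + 1 = 30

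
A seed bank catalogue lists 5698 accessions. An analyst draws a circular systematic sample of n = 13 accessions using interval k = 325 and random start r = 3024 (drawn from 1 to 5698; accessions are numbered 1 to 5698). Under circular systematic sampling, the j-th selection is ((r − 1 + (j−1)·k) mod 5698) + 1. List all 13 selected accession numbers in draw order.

3024, 3349, 3674, 3999, 4324, 4649, 4974, 5299, 5624, 251, 576, 901, 1226

Selection 1: 3024
Selection 2: 3024 + 325 = 3349
Selection 3: 3349 + 325 = 3674
Selection 4: 3674 + 325 = 3999
Selection 5: 3999 + 325 = 4324
Selection 6: 4324 + 325 = 4649
Selection 7: 4649 + 325 = 4974
Selection 8: 4974 + 325 = 5299
Selection 9: 5299 + 325 = 5624
Selection 10: 5624 + 325 = 5949 → 5949 − 5698 = 251
Selection 11: 251 + 325 = 576
Selection 12: 576 + 325 = 901
Selection 13: 901 + 325 = 1226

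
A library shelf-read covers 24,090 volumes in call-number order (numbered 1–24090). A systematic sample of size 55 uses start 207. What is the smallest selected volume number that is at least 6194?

k = 24090/55 = 438
Steps past start: ⌈(6194 − 207)/438⌉ = ⌈5987/438⌉ = 14
Selected volume: 207 + 14×438 = 6339

6339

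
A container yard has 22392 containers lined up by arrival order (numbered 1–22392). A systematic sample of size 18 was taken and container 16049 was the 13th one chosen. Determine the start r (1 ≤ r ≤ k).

k = 22392/18 = 1244
r = 16049 − (13−1)×1244 = 16049 − 14928 = 1121

1121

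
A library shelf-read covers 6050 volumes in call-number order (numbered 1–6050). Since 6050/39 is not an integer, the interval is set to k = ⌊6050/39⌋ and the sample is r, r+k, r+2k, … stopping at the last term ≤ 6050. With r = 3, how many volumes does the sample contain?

k = ⌊6050/39⌋ = 155
Achieved size = ⌊(6050 − 3)/155⌋ + 1 = ⌊6047/155⌋ + 1 = 39 + 1 = 40
(last selection: 3 + 39×155 = 6048 ≤ 6050; next would be 6203 > 6050)

40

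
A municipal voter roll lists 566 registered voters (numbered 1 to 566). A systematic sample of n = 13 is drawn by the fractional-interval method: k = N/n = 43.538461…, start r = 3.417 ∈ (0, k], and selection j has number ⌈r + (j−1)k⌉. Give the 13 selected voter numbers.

4, 47, 91, 135, 178, 222, 265, 309, 352, 396, 439, 483, 526

j=1: r + 0k = 3.417 → ⌈·⌉ = 4
j=2: r + 1k = 46.955461… → ⌈·⌉ = 47
j=3: r + 2k = 90.493923… → ⌈·⌉ = 91
j=4: r + 3k = 134.032384… → ⌈·⌉ = 135
j=5: r + 4k = 177.570846… → ⌈·⌉ = 178
j=6: r + 5k = 221.109307… → ⌈·⌉ = 222
j=7: r + 6k = 264.647769… → ⌈·⌉ = 265
j=8: r + 7k = 308.186230… → ⌈·⌉ = 309
j=9: r + 8k = 351.724692… → ⌈·⌉ = 352
j=10: r + 9k = 395.263153… → ⌈·⌉ = 396
j=11: r + 10k = 438.801615… → ⌈·⌉ = 439
j=12: r + 11k = 482.340076… → ⌈·⌉ = 483
j=13: r + 12k = 525.878538… → ⌈·⌉ = 526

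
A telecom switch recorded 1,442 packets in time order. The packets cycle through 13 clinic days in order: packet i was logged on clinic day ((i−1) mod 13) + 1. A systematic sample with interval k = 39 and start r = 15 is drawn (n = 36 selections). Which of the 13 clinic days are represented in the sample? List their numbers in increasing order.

2

Consecutive selections differ by k = 39, so their clinic day numbers differ by 39 mod 13 = 0.
gcd(39, 13) = 13, so the sample visits 13/13 = 1 distinct residues mod 13.
Start 15 is clinic day 2; the clinic days hit are 2.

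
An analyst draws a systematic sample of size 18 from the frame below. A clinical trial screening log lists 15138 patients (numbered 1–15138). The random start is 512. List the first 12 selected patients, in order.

k = N/n = 15138/18 = 841
patient 1: 512
patient 2: 512 + 841 = 1353
patient 3: 1353 + 841 = 2194
patient 4: 2194 + 841 = 3035
patient 5: 3035 + 841 = 3876
patient 6: 3876 + 841 = 4717
patient 7: 4717 + 841 = 5558
patient 8: 5558 + 841 = 6399
patient 9: 6399 + 841 = 7240
patient 10: 7240 + 841 = 8081
patient 11: 8081 + 841 = 8922
patient 12: 8922 + 841 = 9763

512, 1353, 2194, 3035, 3876, 4717, 5558, 6399, 7240, 8081, 8922, 9763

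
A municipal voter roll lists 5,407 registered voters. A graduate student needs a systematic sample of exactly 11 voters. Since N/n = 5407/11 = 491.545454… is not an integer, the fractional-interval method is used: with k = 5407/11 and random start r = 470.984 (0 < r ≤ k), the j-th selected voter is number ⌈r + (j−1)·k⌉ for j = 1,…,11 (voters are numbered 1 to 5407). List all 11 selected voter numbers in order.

j=1: r + 0k = 470.984 → ⌈·⌉ = 471
j=2: r + 1k = 962.529454… → ⌈·⌉ = 963
j=3: r + 2k = 1454.074909… → ⌈·⌉ = 1455
j=4: r + 3k = 1945.620363… → ⌈·⌉ = 1946
j=5: r + 4k = 2437.165818… → ⌈·⌉ = 2438
j=6: r + 5k = 2928.711272… → ⌈·⌉ = 2929
j=7: r + 6k = 3420.256727… → ⌈·⌉ = 3421
j=8: r + 7k = 3911.802181… → ⌈·⌉ = 3912
j=9: r + 8k = 4403.347636… → ⌈·⌉ = 4404
j=10: r + 9k = 4894.893090… → ⌈·⌉ = 4895
j=11: r + 10k = 5386.438545… → ⌈·⌉ = 5387

471, 963, 1455, 1946, 2438, 2929, 3421, 3912, 4404, 4895, 5387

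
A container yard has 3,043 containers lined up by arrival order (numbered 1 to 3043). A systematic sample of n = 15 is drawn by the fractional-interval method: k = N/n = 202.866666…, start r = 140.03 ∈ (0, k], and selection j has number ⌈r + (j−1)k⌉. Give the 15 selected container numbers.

141, 343, 546, 749, 952, 1155, 1358, 1561, 1763, 1966, 2169, 2372, 2575, 2778, 2981

j=1: r + 0k = 140.03 → ⌈·⌉ = 141
j=2: r + 1k = 342.896666… → ⌈·⌉ = 343
j=3: r + 2k = 545.763333… → ⌈·⌉ = 546
j=4: r + 3k = 748.63 → ⌈·⌉ = 749
j=5: r + 4k = 951.496666… → ⌈·⌉ = 952
j=6: r + 5k = 1154.363333… → ⌈·⌉ = 1155
j=7: r + 6k = 1357.23 → ⌈·⌉ = 1358
j=8: r + 7k = 1560.096666… → ⌈·⌉ = 1561
j=9: r + 8k = 1762.963333… → ⌈·⌉ = 1763
j=10: r + 9k = 1965.83 → ⌈·⌉ = 1966
j=11: r + 10k = 2168.696666… → ⌈·⌉ = 2169
j=12: r + 11k = 2371.563333… → ⌈·⌉ = 2372
j=13: r + 12k = 2574.43 → ⌈·⌉ = 2575
j=14: r + 13k = 2777.296666… → ⌈·⌉ = 2778
j=15: r + 14k = 2980.163333… → ⌈·⌉ = 2981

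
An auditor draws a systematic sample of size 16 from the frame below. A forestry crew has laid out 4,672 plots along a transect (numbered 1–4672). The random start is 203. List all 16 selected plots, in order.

203, 495, 787, 1079, 1371, 1663, 1955, 2247, 2539, 2831, 3123, 3415, 3707, 3999, 4291, 4583

k = N/n = 4672/16 = 292
plot 1: 203
plot 2: 203 + 292 = 495
plot 3: 495 + 292 = 787
plot 4: 787 + 292 = 1079
plot 5: 1079 + 292 = 1371
plot 6: 1371 + 292 = 1663
plot 7: 1663 + 292 = 1955
plot 8: 1955 + 292 = 2247
plot 9: 2247 + 292 = 2539
plot 10: 2539 + 292 = 2831
plot 11: 2831 + 292 = 3123
plot 12: 3123 + 292 = 3415
plot 13: 3415 + 292 = 3707
plot 14: 3707 + 292 = 3999
plot 15: 3999 + 292 = 4291
plot 16: 4291 + 292 = 4583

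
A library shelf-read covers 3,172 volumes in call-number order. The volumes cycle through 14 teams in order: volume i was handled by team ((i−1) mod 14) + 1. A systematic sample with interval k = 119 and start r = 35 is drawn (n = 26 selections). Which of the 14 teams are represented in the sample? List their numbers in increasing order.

7, 14

Consecutive selections differ by k = 119, so their team numbers differ by 119 mod 14 = 7.
gcd(119, 14) = 7, so the sample visits 14/7 = 2 distinct residues mod 14.
Start 35 is team 7; the teams hit are 7, 14.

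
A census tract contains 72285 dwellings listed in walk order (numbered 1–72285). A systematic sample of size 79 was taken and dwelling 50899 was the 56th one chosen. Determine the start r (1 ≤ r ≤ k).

k = 72285/79 = 915
r = 50899 − (56−1)×915 = 50899 − 50325 = 574

574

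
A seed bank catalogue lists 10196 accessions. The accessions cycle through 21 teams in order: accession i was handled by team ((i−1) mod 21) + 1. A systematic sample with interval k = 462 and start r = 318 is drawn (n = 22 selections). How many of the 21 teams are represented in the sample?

Consecutive selections differ by k = 462, so their team numbers differ by 462 mod 21 = 0.
gcd(462, 21) = 21, so the sample visits 21/21 = 1 distinct residues mod 21.
Start 318 is team 3; the teams hit are 3.

1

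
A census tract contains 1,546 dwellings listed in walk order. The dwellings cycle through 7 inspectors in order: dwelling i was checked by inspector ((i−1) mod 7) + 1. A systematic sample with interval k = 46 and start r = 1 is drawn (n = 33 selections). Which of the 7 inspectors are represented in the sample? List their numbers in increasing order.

Consecutive selections differ by k = 46, so their inspector numbers differ by 46 mod 7 = 4.
gcd(46, 7) = 1, so the sample visits 7/1 = 7 distinct residues mod 7.
Start 1 is inspector 1; the inspectors hit are 1, 2, 3, 4, 5, 6, 7.

1, 2, 3, 4, 5, 6, 7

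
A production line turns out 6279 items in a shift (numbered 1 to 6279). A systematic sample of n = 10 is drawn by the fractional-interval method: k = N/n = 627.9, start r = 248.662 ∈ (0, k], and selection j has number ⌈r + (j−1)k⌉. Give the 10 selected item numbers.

j=1: r + 0k = 248.662 → ⌈·⌉ = 249
j=2: r + 1k = 876.562 → ⌈·⌉ = 877
j=3: r + 2k = 1504.462 → ⌈·⌉ = 1505
j=4: r + 3k = 2132.362 → ⌈·⌉ = 2133
j=5: r + 4k = 2760.262 → ⌈·⌉ = 2761
j=6: r + 5k = 3388.162 → ⌈·⌉ = 3389
j=7: r + 6k = 4016.062 → ⌈·⌉ = 4017
j=8: r + 7k = 4643.962 → ⌈·⌉ = 4644
j=9: r + 8k = 5271.862 → ⌈·⌉ = 5272
j=10: r + 9k = 5899.762 → ⌈·⌉ = 5900

249, 877, 1505, 2133, 2761, 3389, 4017, 4644, 5272, 5900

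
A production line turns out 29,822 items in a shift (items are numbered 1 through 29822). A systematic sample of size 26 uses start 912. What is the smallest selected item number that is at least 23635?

23852

k = 29822/26 = 1147
Steps past start: ⌈(23635 − 912)/1147⌉ = ⌈22723/1147⌉ = 20
Selected item: 912 + 20×1147 = 23852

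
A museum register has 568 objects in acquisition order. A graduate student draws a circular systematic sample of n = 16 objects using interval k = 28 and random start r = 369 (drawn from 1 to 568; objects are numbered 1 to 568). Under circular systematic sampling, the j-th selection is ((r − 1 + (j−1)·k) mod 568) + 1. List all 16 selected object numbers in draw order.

369, 397, 425, 453, 481, 509, 537, 565, 25, 53, 81, 109, 137, 165, 193, 221

Selection 1: 369
Selection 2: 369 + 28 = 397
Selection 3: 397 + 28 = 425
Selection 4: 425 + 28 = 453
Selection 5: 453 + 28 = 481
Selection 6: 481 + 28 = 509
Selection 7: 509 + 28 = 537
Selection 8: 537 + 28 = 565
Selection 9: 565 + 28 = 593 → 593 − 568 = 25
Selection 10: 25 + 28 = 53
Selection 11: 53 + 28 = 81
Selection 12: 81 + 28 = 109
Selection 13: 109 + 28 = 137
Selection 14: 137 + 28 = 165
Selection 15: 165 + 28 = 193
Selection 16: 193 + 28 = 221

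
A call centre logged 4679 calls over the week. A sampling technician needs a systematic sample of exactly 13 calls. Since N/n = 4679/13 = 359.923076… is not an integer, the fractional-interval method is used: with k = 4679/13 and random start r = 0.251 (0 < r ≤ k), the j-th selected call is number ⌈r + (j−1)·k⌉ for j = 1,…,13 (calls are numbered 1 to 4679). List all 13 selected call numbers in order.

j=1: r + 0k = 0.251 → ⌈·⌉ = 1
j=2: r + 1k = 360.174076… → ⌈·⌉ = 361
j=3: r + 2k = 720.097153… → ⌈·⌉ = 721
j=4: r + 3k = 1080.020230… → ⌈·⌉ = 1081
j=5: r + 4k = 1439.943307… → ⌈·⌉ = 1440
j=6: r + 5k = 1799.866384… → ⌈·⌉ = 1800
j=7: r + 6k = 2159.789461… → ⌈·⌉ = 2160
j=8: r + 7k = 2519.712538… → ⌈·⌉ = 2520
j=9: r + 8k = 2879.635615… → ⌈·⌉ = 2880
j=10: r + 9k = 3239.558692… → ⌈·⌉ = 3240
j=11: r + 10k = 3599.481769… → ⌈·⌉ = 3600
j=12: r + 11k = 3959.404846… → ⌈·⌉ = 3960
j=13: r + 12k = 4319.327923… → ⌈·⌉ = 4320

1, 361, 721, 1081, 1440, 1800, 2160, 2520, 2880, 3240, 3600, 3960, 4320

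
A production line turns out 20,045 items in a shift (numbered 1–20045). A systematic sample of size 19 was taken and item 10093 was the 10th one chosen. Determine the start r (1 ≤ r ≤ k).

598

k = 20045/19 = 1055
r = 10093 − (10−1)×1055 = 10093 − 9495 = 598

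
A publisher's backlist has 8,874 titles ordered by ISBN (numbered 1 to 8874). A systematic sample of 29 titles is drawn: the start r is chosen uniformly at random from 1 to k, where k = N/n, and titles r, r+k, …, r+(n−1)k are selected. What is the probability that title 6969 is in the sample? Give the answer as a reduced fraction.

k = 8874/29 = 306.
Title 6969 is selected iff r ≡ 6969 (mod 306); exactly one such r in {1,…,306}.
Inclusion probability = 1/306.

1/306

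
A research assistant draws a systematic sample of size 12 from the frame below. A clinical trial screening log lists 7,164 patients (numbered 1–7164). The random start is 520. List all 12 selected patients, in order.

k = N/n = 7164/12 = 597
patient 1: 520
patient 2: 520 + 597 = 1117
patient 3: 1117 + 597 = 1714
patient 4: 1714 + 597 = 2311
patient 5: 2311 + 597 = 2908
patient 6: 2908 + 597 = 3505
patient 7: 3505 + 597 = 4102
patient 8: 4102 + 597 = 4699
patient 9: 4699 + 597 = 5296
patient 10: 5296 + 597 = 5893
patient 11: 5893 + 597 = 6490
patient 12: 6490 + 597 = 7087

520, 1117, 1714, 2311, 2908, 3505, 4102, 4699, 5296, 5893, 6490, 7087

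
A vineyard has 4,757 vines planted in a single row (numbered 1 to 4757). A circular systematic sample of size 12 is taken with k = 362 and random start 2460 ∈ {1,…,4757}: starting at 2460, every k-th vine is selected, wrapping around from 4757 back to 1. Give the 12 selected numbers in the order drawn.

2460, 2822, 3184, 3546, 3908, 4270, 4632, 237, 599, 961, 1323, 1685

Selection 1: 2460
Selection 2: 2460 + 362 = 2822
Selection 3: 2822 + 362 = 3184
Selection 4: 3184 + 362 = 3546
Selection 5: 3546 + 362 = 3908
Selection 6: 3908 + 362 = 4270
Selection 7: 4270 + 362 = 4632
Selection 8: 4632 + 362 = 4994 → 4994 − 4757 = 237
Selection 9: 237 + 362 = 599
Selection 10: 599 + 362 = 961
Selection 11: 961 + 362 = 1323
Selection 12: 1323 + 362 = 1685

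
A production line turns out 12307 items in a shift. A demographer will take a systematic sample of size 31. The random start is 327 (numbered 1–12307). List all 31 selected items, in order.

327, 724, 1121, 1518, 1915, 2312, 2709, 3106, 3503, 3900, 4297, 4694, 5091, 5488, 5885, 6282, 6679, 7076, 7473, 7870, 8267, 8664, 9061, 9458, 9855, 10252, 10649, 11046, 11443, 11840, 12237

k = N/n = 12307/31 = 397
item 1: 327
item 2: 327 + 397 = 724
item 3: 724 + 397 = 1121
item 4: 1121 + 397 = 1518
item 5: 1518 + 397 = 1915
item 6: 1915 + 397 = 2312
item 7: 2312 + 397 = 2709
item 8: 2709 + 397 = 3106
item 9: 3106 + 397 = 3503
item 10: 3503 + 397 = 3900
item 11: 3900 + 397 = 4297
item 12: 4297 + 397 = 4694
item 13: 4694 + 397 = 5091
item 14: 5091 + 397 = 5488
item 15: 5488 + 397 = 5885
item 16: 5885 + 397 = 6282
item 17: 6282 + 397 = 6679
item 18: 6679 + 397 = 7076
item 19: 7076 + 397 = 7473
item 20: 7473 + 397 = 7870
item 21: 7870 + 397 = 8267
item 22: 8267 + 397 = 8664
item 23: 8664 + 397 = 9061
item 24: 9061 + 397 = 9458
item 25: 9458 + 397 = 9855
item 26: 9855 + 397 = 10252
item 27: 10252 + 397 = 10649
item 28: 10649 + 397 = 11046
item 29: 11046 + 397 = 11443
item 30: 11443 + 397 = 11840
item 31: 11840 + 397 = 12237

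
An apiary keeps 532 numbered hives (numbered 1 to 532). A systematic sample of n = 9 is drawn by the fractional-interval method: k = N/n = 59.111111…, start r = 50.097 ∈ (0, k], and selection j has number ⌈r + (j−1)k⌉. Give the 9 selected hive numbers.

j=1: r + 0k = 50.097 → ⌈·⌉ = 51
j=2: r + 1k = 109.208111… → ⌈·⌉ = 110
j=3: r + 2k = 168.319222… → ⌈·⌉ = 169
j=4: r + 3k = 227.430333… → ⌈·⌉ = 228
j=5: r + 4k = 286.541444… → ⌈·⌉ = 287
j=6: r + 5k = 345.652555… → ⌈·⌉ = 346
j=7: r + 6k = 404.763666… → ⌈·⌉ = 405
j=8: r + 7k = 463.874777… → ⌈·⌉ = 464
j=9: r + 8k = 522.985888… → ⌈·⌉ = 523

51, 110, 169, 228, 287, 346, 405, 464, 523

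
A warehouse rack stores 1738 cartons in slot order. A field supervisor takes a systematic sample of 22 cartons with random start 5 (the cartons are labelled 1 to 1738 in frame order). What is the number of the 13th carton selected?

953

k = 1738/22 = 79
13th selection = r + (13−1)·k = 5 + 12×79 = 5 + 948 = 953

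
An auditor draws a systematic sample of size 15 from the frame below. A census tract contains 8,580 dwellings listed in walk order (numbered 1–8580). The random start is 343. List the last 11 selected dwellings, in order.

2631, 3203, 3775, 4347, 4919, 5491, 6063, 6635, 7207, 7779, 8351

k = N/n = 8580/15 = 572
5th selection = 343 + 4×572 = 2631
6th: 2631 + 572 = 3203
7th: 3203 + 572 = 3775
8th: 3775 + 572 = 4347
9th: 4347 + 572 = 4919
10th: 4919 + 572 = 5491
11th: 5491 + 572 = 6063
12th: 6063 + 572 = 6635
13th: 6635 + 572 = 7207
14th: 7207 + 572 = 7779
15th: 7779 + 572 = 8351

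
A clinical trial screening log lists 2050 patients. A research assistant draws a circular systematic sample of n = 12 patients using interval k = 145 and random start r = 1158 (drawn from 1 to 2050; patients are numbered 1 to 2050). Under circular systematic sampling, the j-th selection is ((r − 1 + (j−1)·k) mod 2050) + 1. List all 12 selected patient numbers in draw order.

Selection 1: 1158
Selection 2: 1158 + 145 = 1303
Selection 3: 1303 + 145 = 1448
Selection 4: 1448 + 145 = 1593
Selection 5: 1593 + 145 = 1738
Selection 6: 1738 + 145 = 1883
Selection 7: 1883 + 145 = 2028
Selection 8: 2028 + 145 = 2173 → 2173 − 2050 = 123
Selection 9: 123 + 145 = 268
Selection 10: 268 + 145 = 413
Selection 11: 413 + 145 = 558
Selection 12: 558 + 145 = 703

1158, 1303, 1448, 1593, 1738, 1883, 2028, 123, 268, 413, 558, 703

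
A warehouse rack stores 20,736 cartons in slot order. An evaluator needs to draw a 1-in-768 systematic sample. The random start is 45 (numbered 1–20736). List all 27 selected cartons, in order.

carton 1: 45
carton 2: 45 + 768 = 813
carton 3: 813 + 768 = 1581
carton 4: 1581 + 768 = 2349
carton 5: 2349 + 768 = 3117
carton 6: 3117 + 768 = 3885
carton 7: 3885 + 768 = 4653
carton 8: 4653 + 768 = 5421
carton 9: 5421 + 768 = 6189
carton 10: 6189 + 768 = 6957
carton 11: 6957 + 768 = 7725
carton 12: 7725 + 768 = 8493
carton 13: 8493 + 768 = 9261
carton 14: 9261 + 768 = 10029
carton 15: 10029 + 768 = 10797
carton 16: 10797 + 768 = 11565
carton 17: 11565 + 768 = 12333
carton 18: 12333 + 768 = 13101
carton 19: 13101 + 768 = 13869
carton 20: 13869 + 768 = 14637
carton 21: 14637 + 768 = 15405
carton 22: 15405 + 768 = 16173
carton 23: 16173 + 768 = 16941
carton 24: 16941 + 768 = 17709
carton 25: 17709 + 768 = 18477
carton 26: 18477 + 768 = 19245
carton 27: 19245 + 768 = 20013

45, 813, 1581, 2349, 3117, 3885, 4653, 5421, 6189, 6957, 7725, 8493, 9261, 10029, 10797, 11565, 12333, 13101, 13869, 14637, 15405, 16173, 16941, 17709, 18477, 19245, 20013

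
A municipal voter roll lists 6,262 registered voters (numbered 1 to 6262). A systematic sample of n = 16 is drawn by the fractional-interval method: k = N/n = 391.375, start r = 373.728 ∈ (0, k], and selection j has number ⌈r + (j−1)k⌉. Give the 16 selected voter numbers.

j=1: r + 0k = 373.728 → ⌈·⌉ = 374
j=2: r + 1k = 765.103 → ⌈·⌉ = 766
j=3: r + 2k = 1156.478 → ⌈·⌉ = 1157
j=4: r + 3k = 1547.853 → ⌈·⌉ = 1548
j=5: r + 4k = 1939.228 → ⌈·⌉ = 1940
j=6: r + 5k = 2330.603 → ⌈·⌉ = 2331
j=7: r + 6k = 2721.978 → ⌈·⌉ = 2722
j=8: r + 7k = 3113.353 → ⌈·⌉ = 3114
j=9: r + 8k = 3504.728 → ⌈·⌉ = 3505
j=10: r + 9k = 3896.103 → ⌈·⌉ = 3897
j=11: r + 10k = 4287.478 → ⌈·⌉ = 4288
j=12: r + 11k = 4678.853 → ⌈·⌉ = 4679
j=13: r + 12k = 5070.228 → ⌈·⌉ = 5071
j=14: r + 13k = 5461.603 → ⌈·⌉ = 5462
j=15: r + 14k = 5852.978 → ⌈·⌉ = 5853
j=16: r + 15k = 6244.353 → ⌈·⌉ = 6245

374, 766, 1157, 1548, 1940, 2331, 2722, 3114, 3505, 3897, 4288, 4679, 5071, 5462, 5853, 6245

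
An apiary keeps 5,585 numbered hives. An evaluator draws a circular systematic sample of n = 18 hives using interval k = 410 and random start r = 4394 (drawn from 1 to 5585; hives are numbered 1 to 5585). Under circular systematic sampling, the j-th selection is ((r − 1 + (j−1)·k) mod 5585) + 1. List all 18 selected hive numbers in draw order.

4394, 4804, 5214, 39, 449, 859, 1269, 1679, 2089, 2499, 2909, 3319, 3729, 4139, 4549, 4959, 5369, 194

Selection 1: 4394
Selection 2: 4394 + 410 = 4804
Selection 3: 4804 + 410 = 5214
Selection 4: 5214 + 410 = 5624 → 5624 − 5585 = 39
Selection 5: 39 + 410 = 449
Selection 6: 449 + 410 = 859
Selection 7: 859 + 410 = 1269
Selection 8: 1269 + 410 = 1679
Selection 9: 1679 + 410 = 2089
Selection 10: 2089 + 410 = 2499
Selection 11: 2499 + 410 = 2909
Selection 12: 2909 + 410 = 3319
Selection 13: 3319 + 410 = 3729
Selection 14: 3729 + 410 = 4139
Selection 15: 4139 + 410 = 4549
Selection 16: 4549 + 410 = 4959
Selection 17: 4959 + 410 = 5369
Selection 18: 5369 + 410 = 5779 → 5779 − 5585 = 194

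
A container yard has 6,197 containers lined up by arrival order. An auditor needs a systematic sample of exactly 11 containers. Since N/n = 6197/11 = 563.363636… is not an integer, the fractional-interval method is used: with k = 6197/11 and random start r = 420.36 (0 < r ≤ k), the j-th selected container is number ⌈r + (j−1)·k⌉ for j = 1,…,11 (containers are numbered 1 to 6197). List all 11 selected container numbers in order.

421, 984, 1548, 2111, 2674, 3238, 3801, 4364, 4928, 5491, 6054

j=1: r + 0k = 420.36 → ⌈·⌉ = 421
j=2: r + 1k = 983.723636… → ⌈·⌉ = 984
j=3: r + 2k = 1547.087272… → ⌈·⌉ = 1548
j=4: r + 3k = 2110.450909… → ⌈·⌉ = 2111
j=5: r + 4k = 2673.814545… → ⌈·⌉ = 2674
j=6: r + 5k = 3237.178181… → ⌈·⌉ = 3238
j=7: r + 6k = 3800.541818… → ⌈·⌉ = 3801
j=8: r + 7k = 4363.905454… → ⌈·⌉ = 4364
j=9: r + 8k = 4927.269090… → ⌈·⌉ = 4928
j=10: r + 9k = 5490.632727… → ⌈·⌉ = 5491
j=11: r + 10k = 6053.996363… → ⌈·⌉ = 6054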